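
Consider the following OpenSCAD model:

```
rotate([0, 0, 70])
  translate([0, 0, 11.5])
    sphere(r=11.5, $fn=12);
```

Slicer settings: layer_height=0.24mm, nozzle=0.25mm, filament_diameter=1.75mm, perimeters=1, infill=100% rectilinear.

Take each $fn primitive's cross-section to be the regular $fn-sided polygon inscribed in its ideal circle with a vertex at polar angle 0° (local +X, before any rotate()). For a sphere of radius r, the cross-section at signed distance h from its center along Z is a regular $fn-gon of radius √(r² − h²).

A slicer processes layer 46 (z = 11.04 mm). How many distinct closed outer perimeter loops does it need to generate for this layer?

1

At z = 11.04 mm: the sphere: section is a regular 12-gon, circumradius = √(r²−h²) = √(11.5²−0.46²) = 11.491; (rotated 70° about Z; rotation is an isometry so areas/perimeters/island counts are preserved). The result has 1 disconnected region.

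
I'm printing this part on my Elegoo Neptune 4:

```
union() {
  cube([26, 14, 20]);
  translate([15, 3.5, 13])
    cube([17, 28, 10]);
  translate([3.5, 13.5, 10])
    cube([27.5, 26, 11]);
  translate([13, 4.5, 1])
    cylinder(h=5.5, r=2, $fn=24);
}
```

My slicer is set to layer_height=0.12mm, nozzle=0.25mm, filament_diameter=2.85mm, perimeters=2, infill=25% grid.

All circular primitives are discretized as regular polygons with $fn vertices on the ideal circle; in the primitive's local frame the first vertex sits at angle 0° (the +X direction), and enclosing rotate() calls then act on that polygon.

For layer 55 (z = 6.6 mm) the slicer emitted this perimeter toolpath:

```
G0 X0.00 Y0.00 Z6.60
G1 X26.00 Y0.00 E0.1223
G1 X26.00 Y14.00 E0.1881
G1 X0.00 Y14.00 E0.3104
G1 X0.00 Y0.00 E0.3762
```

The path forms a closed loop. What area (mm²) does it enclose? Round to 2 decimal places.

Apply the shoelace formula to the sequence of (X, Y) vertices; enclosed area = 364.00 mm².

364.00 mm²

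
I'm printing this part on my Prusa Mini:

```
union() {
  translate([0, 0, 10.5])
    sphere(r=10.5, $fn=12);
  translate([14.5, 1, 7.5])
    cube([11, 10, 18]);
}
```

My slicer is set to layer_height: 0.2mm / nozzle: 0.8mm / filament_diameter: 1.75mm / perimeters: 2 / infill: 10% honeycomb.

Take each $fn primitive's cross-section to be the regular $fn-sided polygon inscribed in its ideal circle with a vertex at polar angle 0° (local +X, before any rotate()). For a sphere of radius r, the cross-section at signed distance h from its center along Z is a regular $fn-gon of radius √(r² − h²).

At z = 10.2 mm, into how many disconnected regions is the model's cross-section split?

2

At z = 10.2 mm: the sphere: section is a regular 12-gon, circumradius = √(r²−h²) = √(10.5²−0.3²) = 10.496; the cube at (14.5, 1) is present — its section is the full 11×10 rectangle; Combining (union): the 2 present regions are separate (no shared area or edge), so areas and boundary lengths simply add and each stays a separate island — 2 connected regions. The result has 2 disconnected regions.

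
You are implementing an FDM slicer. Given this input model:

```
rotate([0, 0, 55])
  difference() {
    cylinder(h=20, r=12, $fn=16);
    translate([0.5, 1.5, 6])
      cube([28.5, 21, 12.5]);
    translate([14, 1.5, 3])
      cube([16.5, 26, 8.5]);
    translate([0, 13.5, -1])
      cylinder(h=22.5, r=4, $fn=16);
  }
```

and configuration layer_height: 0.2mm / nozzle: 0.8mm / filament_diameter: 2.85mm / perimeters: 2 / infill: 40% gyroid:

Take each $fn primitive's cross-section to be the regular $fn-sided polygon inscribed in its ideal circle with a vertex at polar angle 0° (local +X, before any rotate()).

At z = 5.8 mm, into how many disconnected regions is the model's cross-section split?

At z = 5.8 mm: the r=12 cylinder gives a regular 16-gon of circumradius 12 (constant along its height); the cube at (0.5, 1.5) is absent (z outside [6, 18.5]); the 16.5×26 cube at (14, 1.5) contributes its full rectangle; the r=4 cylinder at (0, 13.5) gives a regular 16-gon of circumradius 4 (constant along its height); Taking the first minus the rest: starting from the r=12 cylinder, the 16.5×26 cube at (14, 1.5) misses the remaining region (no effect); the r=4 cylinder at (0, 13.5) partially overlaps it — only the 10.52 mm² overlap (of its 48.98 mm²) is removed, clipping the outline — 1 connected region; (rotated 55° about Z; rotation is an isometry so areas/perimeters/island counts are preserved). The result has 1 disconnected region.

1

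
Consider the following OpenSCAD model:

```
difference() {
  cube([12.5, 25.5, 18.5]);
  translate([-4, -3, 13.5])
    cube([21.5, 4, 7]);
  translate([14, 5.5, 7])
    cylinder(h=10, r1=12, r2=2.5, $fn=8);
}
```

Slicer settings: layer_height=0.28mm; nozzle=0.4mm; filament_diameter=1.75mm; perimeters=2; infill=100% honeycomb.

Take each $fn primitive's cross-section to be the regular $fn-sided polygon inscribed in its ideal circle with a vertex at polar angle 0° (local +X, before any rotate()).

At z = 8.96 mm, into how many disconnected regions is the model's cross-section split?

1

At z = 8.96 mm: the cube (footprint 12.5×25.5) is included at this height; the cube at (-4, -3) does not reach this height (z outside [13.5, 20.5]); the cone at (14, 5.5) (r1=12→r2=2.5) has section circumradius 10.138 here — a regular 8-gon; Subtracting the remaining from the first: starting from the 12.5×25.5 cube, the cone at (14, 5.5) partially overlaps it — only the 99.18 mm² overlap (of its 290.70 mm²) is removed, clipping the outline — 1 connected region. The result has 1 disconnected region.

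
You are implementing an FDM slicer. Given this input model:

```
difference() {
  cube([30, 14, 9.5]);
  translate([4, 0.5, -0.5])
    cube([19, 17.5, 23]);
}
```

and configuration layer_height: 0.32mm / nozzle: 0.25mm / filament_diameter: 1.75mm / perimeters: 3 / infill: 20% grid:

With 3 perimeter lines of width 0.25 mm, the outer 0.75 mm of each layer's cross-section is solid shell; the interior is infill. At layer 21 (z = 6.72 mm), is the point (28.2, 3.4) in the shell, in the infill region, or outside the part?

infill

At z = 6.72 mm: the cube is present — its section is the full 30×14 rectangle; the 19×17.5 cube at (4, 0.5) contributes its full rectangle; Subtracting the remaining from the first: starting from the 30×14 cube, the 19×17.5 cube at (4, 0.5) partially overlaps it — only the 256.50 mm² overlap (of its 332.50 mm²) is removed, clipping the outline — 1 connected region. Overall, the cross-section is a single solid region. The nearest boundary edge runs (30.00, 14.00)→(30.00, 0.00); distance from the point to it = 1.80 mm. The point is inside the cross-section and 1.80 mm from the nearest boundary — more than the 0.75 mm shell width (3 × 0.25), so it's in the infill interior.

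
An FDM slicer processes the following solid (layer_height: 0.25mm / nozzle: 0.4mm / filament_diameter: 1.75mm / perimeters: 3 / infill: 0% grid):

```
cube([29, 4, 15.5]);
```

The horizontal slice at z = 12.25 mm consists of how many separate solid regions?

1

At z = 12.25 mm: the 29×4 cube contributes its full rectangle. The result has 1 disconnected region.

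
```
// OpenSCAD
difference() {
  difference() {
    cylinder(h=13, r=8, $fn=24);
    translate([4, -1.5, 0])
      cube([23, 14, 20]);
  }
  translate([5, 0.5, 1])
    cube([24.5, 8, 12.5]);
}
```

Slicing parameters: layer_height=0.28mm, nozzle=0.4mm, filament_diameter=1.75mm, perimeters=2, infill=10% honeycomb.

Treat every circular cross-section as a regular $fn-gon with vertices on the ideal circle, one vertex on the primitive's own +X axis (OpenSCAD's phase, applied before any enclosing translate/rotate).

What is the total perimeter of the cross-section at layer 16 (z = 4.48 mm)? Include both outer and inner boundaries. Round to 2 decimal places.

At z = 4.48 mm: the r=8 cylinder gives a regular 24-gon of circumradius 8 (constant along its height) (perimeter = 2·24·8.000·sin(180°/24) = 50.12 mm); the 23×14 cube at (4, -1.5) contributes its full rectangle (perimeter 74.00 mm); Subtracting the remaining from the first: starting from the r=8 cylinder, the 23×14 cube at (4, -1.5) partially overlaps it — only the 25.12 mm² overlap (of its 322.00 mm²) is removed, clipping the outline — boundary = 52.49 mm; the cube at (5, 0.5) (footprint 24.5×8) is included at this height (perimeter 65.00 mm); Subtracting the remaining from the first: starting from that combined region, the 24.5×8 cube at (5, 0.5) misses the remaining region (no effect) — boundary = 52.49 mm. Overall, the cross-section is a single solid region. Total boundary length (outer) = 52.49 mm.

52.49 mm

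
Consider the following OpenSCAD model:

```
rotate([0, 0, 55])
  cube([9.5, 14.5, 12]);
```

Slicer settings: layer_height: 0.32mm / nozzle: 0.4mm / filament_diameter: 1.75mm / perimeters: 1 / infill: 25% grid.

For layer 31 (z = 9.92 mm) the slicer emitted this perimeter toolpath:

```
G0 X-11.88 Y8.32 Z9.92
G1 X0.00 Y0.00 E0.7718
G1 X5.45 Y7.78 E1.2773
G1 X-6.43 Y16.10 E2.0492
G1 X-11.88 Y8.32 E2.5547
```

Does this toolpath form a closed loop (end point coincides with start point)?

yes

Start point (G0): (-11.88, 8.32). End point (last G1): the path returns to the start — closed.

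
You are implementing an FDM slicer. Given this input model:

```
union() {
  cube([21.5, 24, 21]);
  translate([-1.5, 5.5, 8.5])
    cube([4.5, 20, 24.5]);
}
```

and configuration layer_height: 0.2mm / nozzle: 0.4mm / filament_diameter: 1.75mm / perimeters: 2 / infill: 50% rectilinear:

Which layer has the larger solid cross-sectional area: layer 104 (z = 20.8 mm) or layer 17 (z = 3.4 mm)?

Layer 104 (z = 20.8): the 21.5×24 cube contributes its full rectangle (area 516.00 mm²); the cube at (-1.5, 5.5) is present — its section is the full 4.5×20 rectangle (area 90.00 mm²); Merging all regions: the regions partially overlap — summed areas 606.00 mm² minus the doubly-counted overlap 55.50 mm² gives 550.50 mm² — area = 550.50 mm². So its area = 550.50 mm². Layer 17 (z = 3.4): the cube (footprint 21.5×24) is included at this height (area 516.00 mm²); the cube at (-1.5, 5.5) does not reach this height (z outside [8.5, 33]); Combining (union): only the 21.5×24 cube is present, so the union is just that shape — area = 516.00 mm². So its area = 516.00 mm². Layer 104 is larger (550.50 vs 516.00 mm²).

layer 104 (z = 20.8 mm)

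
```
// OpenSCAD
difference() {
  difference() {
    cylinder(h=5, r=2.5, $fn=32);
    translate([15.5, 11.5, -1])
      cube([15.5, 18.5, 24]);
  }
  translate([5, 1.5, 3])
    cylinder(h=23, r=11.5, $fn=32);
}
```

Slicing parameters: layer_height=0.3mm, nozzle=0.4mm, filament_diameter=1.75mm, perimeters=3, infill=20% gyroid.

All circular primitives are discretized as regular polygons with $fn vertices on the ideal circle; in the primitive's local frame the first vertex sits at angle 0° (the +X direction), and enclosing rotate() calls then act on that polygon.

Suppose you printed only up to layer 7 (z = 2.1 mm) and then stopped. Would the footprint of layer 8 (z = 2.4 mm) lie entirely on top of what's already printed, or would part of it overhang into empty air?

Compare the two slices. At z = 2.1: the r=2.5 cylinder contributes a regular 32-gon of circumradius 2.5 (area = (32/2)·2.500²·sin(360°/32) = 19.51 mm²); the cube at (15.5, 11.5) (footprint 15.5×18.5) is included at this height (area 286.75 mm²); Subtracting the remaining from the first: starting from the r=2.5 cylinder (19.51 mm²), the 15.5×18.5 cube at (15.5, 11.5) misses the remaining region (no effect) — area = 19.51 mm²; the cylinder at (5, 1.5) is absent (z outside [3, 26]); Subtracting the remaining from the first: none of the subtracted shapes is present at this height, so the result so far is unchanged — area = 19.51 mm². At z = 2.4: the cylinder: section is a regular 32-gon, circumradius r=2.5 (area = (32/2)·2.500²·sin(360°/32) = 19.51 mm²); the cube at (15.5, 11.5) is present — its section is the full 15.5×18.5 rectangle (area 286.75 mm²); After the difference (first − rest): starting from the r=2.5 cylinder (19.51 mm²), the 15.5×18.5 cube at (15.5, 11.5) misses the remaining region (no effect) — area = 19.51 mm²; the cylinder at (5, 1.5) is not intersected at this z (z outside [3, 26]); After the difference (first − rest): none of the subtracted shapes is present at this height, so the result so far is unchanged — area = 19.51 mm². Checking containment: the cross-section at z = 2.4 is a subset of the cross-section at z = 2.1.

entirely on top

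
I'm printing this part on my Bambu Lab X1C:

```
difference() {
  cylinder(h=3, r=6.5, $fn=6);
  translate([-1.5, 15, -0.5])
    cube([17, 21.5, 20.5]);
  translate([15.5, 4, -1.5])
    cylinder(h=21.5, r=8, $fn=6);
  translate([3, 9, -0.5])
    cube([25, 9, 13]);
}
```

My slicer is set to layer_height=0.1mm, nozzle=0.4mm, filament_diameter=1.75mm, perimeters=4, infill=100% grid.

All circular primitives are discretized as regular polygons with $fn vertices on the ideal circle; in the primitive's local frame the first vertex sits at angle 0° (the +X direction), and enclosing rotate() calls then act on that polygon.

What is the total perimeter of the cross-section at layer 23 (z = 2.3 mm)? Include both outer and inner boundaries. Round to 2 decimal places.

At z = 2.3 mm: the r=6.5 cylinder gives a regular 6-gon of circumradius 6.5 (constant along its height) (perimeter = 2·6·6.500·sin(180°/6) = 39.00 mm); the 17×21.5 cube at (-1.5, 15) contributes its full rectangle (perimeter 77.00 mm); the r=8 cylinder at (15.5, 4) contributes a regular 6-gon of circumradius 8 (perimeter = 2·6·8.000·sin(180°/6) = 48.00 mm); the 25×9 cube at (3, 9) contributes its full rectangle (perimeter 68.00 mm); After the difference (first − rest): starting from the r=6.5 cylinder, the 17×21.5 cube at (-1.5, 15) misses the remaining region (no effect); the r=8 cylinder at (15.5, 4) misses the remaining region (no effect); the 25×9 cube at (3, 9) misses the remaining region (no effect) — boundary = 39.00 mm. Overall, the cross-section is a single solid region. Total boundary length (outer) = 39.00 mm.

39.00 mm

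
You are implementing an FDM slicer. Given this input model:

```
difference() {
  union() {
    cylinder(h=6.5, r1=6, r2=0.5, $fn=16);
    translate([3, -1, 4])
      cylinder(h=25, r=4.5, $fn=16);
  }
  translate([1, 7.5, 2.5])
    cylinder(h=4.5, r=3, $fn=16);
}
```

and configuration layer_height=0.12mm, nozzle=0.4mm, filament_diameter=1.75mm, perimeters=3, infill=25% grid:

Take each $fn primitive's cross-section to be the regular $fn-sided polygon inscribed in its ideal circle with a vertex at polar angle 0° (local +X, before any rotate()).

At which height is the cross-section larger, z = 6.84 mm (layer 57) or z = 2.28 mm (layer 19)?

Layer 57 (z = 6.84): the cone does not reach this height (z outside [0, 6.5]); the cylinder at (3, -1): section is a regular 16-gon, circumradius r=4.5 (area = (16/2)·4.500²·sin(360°/16) = 61.99 mm²); Combining (union): only the r=4.5 cylinder at (3, -1) is present, so the union is just that shape — area = 61.99 mm²; the r=3 cylinder at (1, 7.5) gives a regular 16-gon of circumradius 3 (constant along its height) (area = (16/2)·3.000²·sin(360°/16) = 27.55 mm²); Taking the first minus the rest: starting from that combined region (61.99 mm²), the r=3 cylinder at (1, 7.5) misses the remaining region (no effect) — area = 61.99 mm². So its area = 61.99 mm². Layer 19 (z = 2.28): the cone: at t=0.351 of its height the radius interpolates to r₁+(r₂−r₁)t = 4.071, giving a regular 16-gon of that circumradius (area = (16/2)·4.071²·sin(360°/16) = 50.73 mm²); the cylinder at (3, -1) is absent (z outside [4, 29]); Taking the union: only the cone is present, so the union is just that shape — area = 50.73 mm²; the cylinder at (1, 7.5) is absent (z outside [2.5, 7]); Taking the first minus the rest: none of the subtracted shapes is present at this height, so the result so far is unchanged — area = 50.73 mm². So its area = 50.73 mm². Layer 57 is larger (61.99 vs 50.73 mm²).

layer 57 (z = 6.84 mm)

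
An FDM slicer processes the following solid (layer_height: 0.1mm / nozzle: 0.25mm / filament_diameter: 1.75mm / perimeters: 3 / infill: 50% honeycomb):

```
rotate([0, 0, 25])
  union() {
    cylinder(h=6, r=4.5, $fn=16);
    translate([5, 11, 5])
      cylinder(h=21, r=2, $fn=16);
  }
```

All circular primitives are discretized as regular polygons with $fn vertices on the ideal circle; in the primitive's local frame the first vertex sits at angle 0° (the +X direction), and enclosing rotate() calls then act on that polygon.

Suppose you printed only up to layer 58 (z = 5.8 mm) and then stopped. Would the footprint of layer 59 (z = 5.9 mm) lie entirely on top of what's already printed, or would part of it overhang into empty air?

Compare the two slices. At z = 5.8: the cylinder: section is a regular 16-gon, circumradius r=4.5 (area = (16/2)·4.500²·sin(360°/16) = 61.99 mm²); the r=2 cylinder at (5, 11) gives a regular 16-gon of circumradius 2 (constant along its height) (area = (16/2)·2.000²·sin(360°/16) = 12.25 mm²); Combining (union): the 2 present regions are separate (no shared area or edge), so areas and boundary lengths simply add and each stays a separate island — area = 74.24 mm²; (whole slice rotated 25° about Z — lengths, areas and connectivity unchanged). At z = 5.9: the r=4.5 cylinder gives a regular 16-gon of circumradius 4.5 (constant along its height) (area = (16/2)·4.500²·sin(360°/16) = 61.99 mm²); the r=2 cylinder at (5, 11) gives a regular 16-gon of circumradius 2 (constant along its height) (area = (16/2)·2.000²·sin(360°/16) = 12.25 mm²); Taking the union: the 2 present regions are separate (no shared area or edge), so areas and boundary lengths simply add and each stays a separate island — area = 74.24 mm²; (whole slice rotated 25° about Z — lengths, areas and connectivity unchanged). Checking containment: the cross-section at z = 5.9 is a subset of the cross-section at z = 5.8.

entirely on top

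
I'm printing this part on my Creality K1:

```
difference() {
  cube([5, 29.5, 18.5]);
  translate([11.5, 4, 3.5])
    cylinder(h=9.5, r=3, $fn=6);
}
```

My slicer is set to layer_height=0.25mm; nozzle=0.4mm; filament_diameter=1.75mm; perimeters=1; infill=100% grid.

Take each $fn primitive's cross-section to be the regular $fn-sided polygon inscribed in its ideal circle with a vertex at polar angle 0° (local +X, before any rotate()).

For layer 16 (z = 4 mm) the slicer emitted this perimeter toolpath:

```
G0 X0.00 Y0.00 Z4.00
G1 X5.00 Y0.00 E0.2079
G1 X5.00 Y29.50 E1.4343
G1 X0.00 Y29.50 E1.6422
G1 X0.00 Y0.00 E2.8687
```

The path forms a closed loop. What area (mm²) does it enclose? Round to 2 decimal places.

Apply the shoelace formula to the sequence of (X, Y) vertices; enclosed area = 147.50 mm².

147.50 mm²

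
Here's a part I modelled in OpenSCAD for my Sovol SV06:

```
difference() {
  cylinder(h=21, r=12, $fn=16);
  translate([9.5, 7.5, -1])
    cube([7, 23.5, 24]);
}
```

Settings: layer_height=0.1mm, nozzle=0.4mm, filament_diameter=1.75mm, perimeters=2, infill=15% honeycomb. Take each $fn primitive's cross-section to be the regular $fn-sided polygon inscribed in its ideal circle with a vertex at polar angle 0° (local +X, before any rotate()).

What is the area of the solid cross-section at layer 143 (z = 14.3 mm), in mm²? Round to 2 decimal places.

At z = 14.3 mm: the cylinder: section is a regular 16-gon, circumradius r=12 (area = (16/2)·12.000²·sin(360°/16) = 440.85 mm²); the cube at (9.5, 7.5) (footprint 7×23.5) is included at this height (area 164.50 mm²); Subtracting the remaining from the first: starting from the r=12 cylinder (440.85 mm²), the 7×23.5 cube at (9.5, 7.5) misses the remaining region (no effect) — area = 440.85 mm². Overall, the cross-section is a single solid region. Net area = 440.85 mm².

440.85 mm²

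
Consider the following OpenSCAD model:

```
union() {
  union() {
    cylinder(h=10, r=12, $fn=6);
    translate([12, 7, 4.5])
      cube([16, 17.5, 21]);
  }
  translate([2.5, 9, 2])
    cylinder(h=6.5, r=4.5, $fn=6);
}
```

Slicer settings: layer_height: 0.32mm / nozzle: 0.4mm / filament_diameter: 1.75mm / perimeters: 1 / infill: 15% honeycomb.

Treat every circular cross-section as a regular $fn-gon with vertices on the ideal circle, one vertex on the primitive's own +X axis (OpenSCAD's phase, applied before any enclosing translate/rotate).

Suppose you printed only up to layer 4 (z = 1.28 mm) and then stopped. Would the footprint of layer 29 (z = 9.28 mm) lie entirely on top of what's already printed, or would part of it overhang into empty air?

Compare the two slices. At z = 1.28: the r=12 cylinder contributes a regular 6-gon of circumradius 12 (area = (6/2)·12.000²·sin(360°/6) = 374.12 mm²); the cube at (12, 7) is not intersected at this z (z outside [4.5, 25.5]); Combining (union): only the r=12 cylinder is present, so the union is just that shape — area = 374.12 mm²; the cylinder at (2.5, 9) is not intersected at this z (z outside [2, 8.5]); Merging all regions: only that combined region is present, so the union is just that shape — area = 374.12 mm². At z = 9.28: the cylinder: section is a regular 6-gon, circumradius r=12 (area = (6/2)·12.000²·sin(360°/6) = 374.12 mm²); the cube at (12, 7) is present — its section is the full 16×17.5 rectangle (area 280.00 mm²); Merging all regions: the 2 present regions are separate (no shared area or edge), so areas and boundary lengths simply add and each stays a separate island — area = 654.12 mm²; the cylinder at (2.5, 9) is absent (z outside [2, 8.5]); Combining (union): only the result so far is present, so the union is just that shape — area = 654.12 mm². Checking containment: at z = 9.28 the cross-section extends beyond the z = 1.28 cross-section by about 280.00 mm².

part overhangs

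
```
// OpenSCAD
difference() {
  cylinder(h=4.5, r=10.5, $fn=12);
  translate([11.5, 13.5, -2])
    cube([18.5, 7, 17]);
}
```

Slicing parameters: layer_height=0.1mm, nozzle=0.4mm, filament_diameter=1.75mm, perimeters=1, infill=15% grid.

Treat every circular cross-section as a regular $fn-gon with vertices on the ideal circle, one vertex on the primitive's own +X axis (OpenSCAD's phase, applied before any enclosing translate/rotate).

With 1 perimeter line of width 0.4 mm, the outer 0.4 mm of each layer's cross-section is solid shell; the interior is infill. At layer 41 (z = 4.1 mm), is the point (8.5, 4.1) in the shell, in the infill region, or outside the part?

infill

At z = 4.1 mm: the r=10.5 cylinder contributes a regular 12-gon of circumradius 10.5; the 18.5×7 cube at (11.5, 13.5) contributes its full rectangle; Taking the first minus the rest: starting from the r=10.5 cylinder, the 18.5×7 cube at (11.5, 13.5) misses the remaining region (no effect) — 1 connected region. Overall, the cross-section is a single solid region. The nearest boundary edge runs (9.09, 5.25)→(10.50, 0.00); distance from the point to it = 0.87 mm. The point is inside the cross-section and 0.87 mm from the nearest boundary — more than the 0.4 mm shell width (1 × 0.4), so it's in the infill interior.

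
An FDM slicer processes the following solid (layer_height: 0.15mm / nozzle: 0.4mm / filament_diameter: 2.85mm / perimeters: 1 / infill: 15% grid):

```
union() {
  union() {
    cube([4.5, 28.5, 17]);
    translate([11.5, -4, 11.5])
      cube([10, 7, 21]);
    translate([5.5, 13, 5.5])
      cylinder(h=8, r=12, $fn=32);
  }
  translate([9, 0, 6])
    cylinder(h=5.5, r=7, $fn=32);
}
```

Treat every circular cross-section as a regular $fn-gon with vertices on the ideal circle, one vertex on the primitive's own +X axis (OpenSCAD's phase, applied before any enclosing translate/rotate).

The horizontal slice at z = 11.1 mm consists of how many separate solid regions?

1

At z = 11.1 mm: the 4.5×28.5 cube contributes its full rectangle; the cube at (11.5, -4) is absent (z outside [11.5, 32.5]); the cylinder at (5.5, 13): section is a regular 32-gon, circumradius r=12; Combining (union): the regions partially overlap (shared area 102.88 mm²), so overlapping operands fuse into one piece — 1 connected region; the cylinder at (9, 0): section is a regular 32-gon, circumradius r=7; Taking the union: the regions partially overlap (shared area 50.64 mm²), so overlapping operands fuse into one piece — 1 connected region. The result has 1 disconnected region.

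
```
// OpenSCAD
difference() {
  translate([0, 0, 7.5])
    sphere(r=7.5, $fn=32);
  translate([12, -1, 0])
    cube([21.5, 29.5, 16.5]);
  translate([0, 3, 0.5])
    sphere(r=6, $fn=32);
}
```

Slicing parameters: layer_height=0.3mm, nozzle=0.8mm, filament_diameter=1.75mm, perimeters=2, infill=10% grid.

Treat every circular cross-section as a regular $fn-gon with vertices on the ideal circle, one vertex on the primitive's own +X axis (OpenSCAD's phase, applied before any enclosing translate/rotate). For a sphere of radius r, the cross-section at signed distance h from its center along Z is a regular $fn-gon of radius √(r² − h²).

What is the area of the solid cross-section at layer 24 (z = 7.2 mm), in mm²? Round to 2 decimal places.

At z = 7.2 mm: the r=7.5 sphere contributes a regular 32-gon of circumradius √(7.5²−0.3²) = 7.494 (area = (32/2)·7.494²·sin(360°/32) = 175.30 mm²); the cube at (12, -1) is present — its section is the full 21.5×29.5 rectangle (area 634.25 mm²); the sphere at (0, 3) does not reach this height (|z−center|=6.700 > r=6); Subtracting the remaining from the first: starting from the r=7.5 sphere (175.30 mm²), the 21.5×29.5 cube at (12, -1) misses the remaining region (no effect) — area = 175.30 mm². Overall, the cross-section is a single solid region. Net area = 175.30 mm².

175.30 mm²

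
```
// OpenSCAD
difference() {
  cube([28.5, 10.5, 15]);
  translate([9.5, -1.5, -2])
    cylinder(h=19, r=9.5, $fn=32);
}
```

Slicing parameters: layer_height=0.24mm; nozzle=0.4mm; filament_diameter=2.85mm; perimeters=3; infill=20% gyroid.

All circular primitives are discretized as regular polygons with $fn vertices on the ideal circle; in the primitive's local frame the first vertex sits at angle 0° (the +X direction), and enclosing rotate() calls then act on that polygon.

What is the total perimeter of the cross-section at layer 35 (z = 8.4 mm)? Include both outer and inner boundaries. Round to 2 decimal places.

At z = 8.4 mm: the cube is present — its section is the full 28.5×10.5 rectangle (perimeter 78.00 mm); the r=9.5 cylinder at (9.5, -1.5) contributes a regular 32-gon of circumradius 9.5 (perimeter = 2·32·9.500·sin(180°/32) = 59.59 mm); Taking the first minus the rest: starting from the 28.5×10.5 cube, the r=9.5 cylinder at (9.5, -1.5) partially overlaps it — only the 112.58 mm² overlap (of its 281.71 mm²) is removed, clipping the outline — boundary = 86.08 mm. Overall, the cross-section is a single solid region. Total boundary length (outer) = 86.08 mm.

86.08 mm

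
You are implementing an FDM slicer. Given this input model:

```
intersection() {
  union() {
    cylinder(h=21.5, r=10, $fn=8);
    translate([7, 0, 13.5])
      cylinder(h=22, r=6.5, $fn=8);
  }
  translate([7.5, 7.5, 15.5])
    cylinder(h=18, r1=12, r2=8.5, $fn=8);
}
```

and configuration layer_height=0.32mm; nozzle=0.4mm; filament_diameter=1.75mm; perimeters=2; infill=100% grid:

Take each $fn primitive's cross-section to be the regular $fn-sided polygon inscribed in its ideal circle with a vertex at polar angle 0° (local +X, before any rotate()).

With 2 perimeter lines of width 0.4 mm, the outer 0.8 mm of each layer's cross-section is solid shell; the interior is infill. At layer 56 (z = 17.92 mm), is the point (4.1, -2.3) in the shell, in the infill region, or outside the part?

shell

At z = 17.92 mm: the r=10 cylinder contributes a regular 8-gon of circumradius 10; the cylinder at (7, 0): section is a regular 8-gon, circumradius r=6.5; Taking the union: the regions partially overlap (shared area 81.20 mm²), so overlapping operands fuse into one piece — 1 connected region; the cone at (7.5, 7.5): at t=0.134 of its height the radius interpolates to r₁+(r₂−r₁)t = 11.529, giving a regular 8-gon of that circumradius; After intersecting: the cone at (7.5, 7.5) partially overlaps that combined region; clipping to the common part keeps 150.27 mm² — 1 connected region. Overall, the cross-section is a single solid region. The nearest boundary edge runs (7.50, -4.03)→(-0.65, -0.65); distance from the point to it = 0.30 mm. The point is inside the cross-section, 0.30 mm from the nearest boundary — within the 0.8 mm shell band (2 × 0.4).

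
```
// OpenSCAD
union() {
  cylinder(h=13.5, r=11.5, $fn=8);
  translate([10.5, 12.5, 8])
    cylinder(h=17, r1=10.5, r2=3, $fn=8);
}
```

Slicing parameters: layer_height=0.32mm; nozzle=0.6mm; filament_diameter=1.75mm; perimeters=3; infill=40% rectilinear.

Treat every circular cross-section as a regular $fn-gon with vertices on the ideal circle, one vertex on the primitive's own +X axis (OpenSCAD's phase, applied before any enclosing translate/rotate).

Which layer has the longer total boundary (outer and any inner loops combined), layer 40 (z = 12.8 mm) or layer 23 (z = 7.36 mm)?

Layer 40 (z = 12.8): the r=11.5 cylinder gives a regular 8-gon of circumradius 11.5 (constant along its height) (perimeter = 2·8·11.500·sin(180°/8) = 70.41 mm); the cone at (10.5, 12.5) (r1=10.5→r2=3) has section circumradius 8.382 here — a regular 8-gon (perimeter = 2·8·8.382·sin(180°/8) = 51.32 mm); Merging all regions: the regions partially overlap (shared area 15.39 mm²), so the edge portions inside another operand are dropped and the merged outline is re-measured after clipping — boundary = 102.83 mm. So its perimeter = 102.83 mm. Layer 23 (z = 7.36): the cylinder: section is a regular 8-gon, circumradius r=11.5 (perimeter = 2·8·11.500·sin(180°/8) = 70.41 mm); the cone at (10.5, 12.5) is absent (z outside [8, 25]); Combining (union): only the r=11.5 cylinder is present, so the union is just that shape — boundary = 70.41 mm. So its perimeter = 70.41 mm. Layer 40 is larger (102.83 vs 70.41 mm).

layer 40 (z = 12.8 mm)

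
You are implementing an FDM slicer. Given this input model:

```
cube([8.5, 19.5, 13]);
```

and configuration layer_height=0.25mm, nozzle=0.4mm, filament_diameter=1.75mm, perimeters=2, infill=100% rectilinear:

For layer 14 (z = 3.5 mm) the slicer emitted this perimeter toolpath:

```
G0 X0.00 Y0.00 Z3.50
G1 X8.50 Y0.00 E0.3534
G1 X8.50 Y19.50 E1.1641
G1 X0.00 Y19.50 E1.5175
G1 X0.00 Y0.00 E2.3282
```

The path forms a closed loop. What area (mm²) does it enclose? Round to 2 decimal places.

165.75 mm²

Apply the shoelace formula to the sequence of (X, Y) vertices; enclosed area = 165.75 mm².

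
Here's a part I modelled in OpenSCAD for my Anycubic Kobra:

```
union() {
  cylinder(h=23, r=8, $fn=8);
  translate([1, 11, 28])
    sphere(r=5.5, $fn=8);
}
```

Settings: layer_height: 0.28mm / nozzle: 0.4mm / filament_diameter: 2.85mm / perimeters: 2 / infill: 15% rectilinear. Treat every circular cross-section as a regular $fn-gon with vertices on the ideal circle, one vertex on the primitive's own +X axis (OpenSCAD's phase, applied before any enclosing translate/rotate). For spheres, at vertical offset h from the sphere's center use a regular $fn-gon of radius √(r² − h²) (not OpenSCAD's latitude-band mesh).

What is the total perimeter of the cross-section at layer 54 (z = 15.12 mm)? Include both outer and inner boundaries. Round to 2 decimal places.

48.98 mm

At z = 15.12 mm: the r=8 cylinder gives a regular 8-gon of circumradius 8 (constant along its height) (perimeter = 2·8·8.000·sin(180°/8) = 48.98 mm); the sphere at (1, 11) is absent (|z−center|=12.880 > r=5.5); Merging all regions: only the r=8 cylinder is present, so the union is just that shape — boundary = 48.98 mm. Overall, the cross-section is a single solid region. Total boundary length (outer) = 48.98 mm.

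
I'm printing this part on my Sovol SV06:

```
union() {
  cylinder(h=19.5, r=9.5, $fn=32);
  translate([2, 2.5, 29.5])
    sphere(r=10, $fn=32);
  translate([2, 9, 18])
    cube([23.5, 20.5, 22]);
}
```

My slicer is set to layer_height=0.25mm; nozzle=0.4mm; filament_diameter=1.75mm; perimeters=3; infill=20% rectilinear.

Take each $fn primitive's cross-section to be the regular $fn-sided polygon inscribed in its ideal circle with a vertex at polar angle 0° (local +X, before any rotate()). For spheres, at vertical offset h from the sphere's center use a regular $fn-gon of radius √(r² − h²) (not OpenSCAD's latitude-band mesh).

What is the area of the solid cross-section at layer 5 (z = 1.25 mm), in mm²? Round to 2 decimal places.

281.71 mm²

At z = 1.25 mm: the r=9.5 cylinder gives a regular 32-gon of circumradius 9.5 (constant along its height) (area = (32/2)·9.500²·sin(360°/32) = 281.71 mm²); the sphere at (2, 2.5) is not intersected at this z (|z−center|=28.250 > r=10); the cube at (2, 9) is absent (z outside [18, 40]); Taking the union: only the r=9.5 cylinder is present, so the union is just that shape — area = 281.71 mm². Overall, the cross-section is a single solid region. Net area = 281.71 mm².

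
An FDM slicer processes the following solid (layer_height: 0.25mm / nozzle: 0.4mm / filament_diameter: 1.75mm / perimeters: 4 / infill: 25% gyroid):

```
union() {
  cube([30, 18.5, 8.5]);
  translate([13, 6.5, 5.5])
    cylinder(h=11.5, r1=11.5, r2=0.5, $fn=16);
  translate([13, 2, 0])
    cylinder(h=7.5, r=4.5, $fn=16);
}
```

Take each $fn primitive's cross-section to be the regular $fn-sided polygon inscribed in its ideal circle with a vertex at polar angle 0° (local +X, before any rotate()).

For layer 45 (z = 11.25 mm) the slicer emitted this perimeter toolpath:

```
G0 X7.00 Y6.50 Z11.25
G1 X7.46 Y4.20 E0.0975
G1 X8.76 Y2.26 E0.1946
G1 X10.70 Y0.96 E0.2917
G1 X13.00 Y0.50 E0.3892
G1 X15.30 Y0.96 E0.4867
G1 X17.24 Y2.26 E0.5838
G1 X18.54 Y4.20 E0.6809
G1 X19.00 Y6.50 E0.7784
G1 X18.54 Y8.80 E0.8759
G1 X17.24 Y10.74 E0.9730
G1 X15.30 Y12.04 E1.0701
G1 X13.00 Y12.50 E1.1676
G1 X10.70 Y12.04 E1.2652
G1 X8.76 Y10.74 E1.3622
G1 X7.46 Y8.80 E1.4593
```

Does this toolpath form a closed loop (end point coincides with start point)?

no

Start point (G0): (7.00, 6.50). End point (last G1): the path does not return to the start — open.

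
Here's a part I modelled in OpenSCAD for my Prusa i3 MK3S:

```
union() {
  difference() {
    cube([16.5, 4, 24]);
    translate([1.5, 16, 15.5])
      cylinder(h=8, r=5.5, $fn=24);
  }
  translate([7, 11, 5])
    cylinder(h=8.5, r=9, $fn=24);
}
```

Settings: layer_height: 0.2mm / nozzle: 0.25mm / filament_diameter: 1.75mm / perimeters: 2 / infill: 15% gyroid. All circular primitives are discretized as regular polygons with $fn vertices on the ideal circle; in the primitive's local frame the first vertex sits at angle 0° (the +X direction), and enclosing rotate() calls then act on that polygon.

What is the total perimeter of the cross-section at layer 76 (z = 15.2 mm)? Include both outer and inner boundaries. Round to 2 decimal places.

At z = 15.2 mm: the cube is present — its section is the full 16.5×4 rectangle (perimeter 41.00 mm); the cylinder at (1.5, 16) does not reach this height (z outside [15.5, 23.5]); Taking the first minus the rest: none of the subtracted shapes is present at this height, so the 16.5×4 cube is unchanged — boundary = 41.00 mm; the cylinder at (7, 11) is not intersected at this z (z outside [5, 13.5]); Merging all regions: only that combined region is present, so the union is just that shape — boundary = 41.00 mm. Overall, the cross-section is a single solid region. Total boundary length (outer) = 41.00 mm.

41.00 mm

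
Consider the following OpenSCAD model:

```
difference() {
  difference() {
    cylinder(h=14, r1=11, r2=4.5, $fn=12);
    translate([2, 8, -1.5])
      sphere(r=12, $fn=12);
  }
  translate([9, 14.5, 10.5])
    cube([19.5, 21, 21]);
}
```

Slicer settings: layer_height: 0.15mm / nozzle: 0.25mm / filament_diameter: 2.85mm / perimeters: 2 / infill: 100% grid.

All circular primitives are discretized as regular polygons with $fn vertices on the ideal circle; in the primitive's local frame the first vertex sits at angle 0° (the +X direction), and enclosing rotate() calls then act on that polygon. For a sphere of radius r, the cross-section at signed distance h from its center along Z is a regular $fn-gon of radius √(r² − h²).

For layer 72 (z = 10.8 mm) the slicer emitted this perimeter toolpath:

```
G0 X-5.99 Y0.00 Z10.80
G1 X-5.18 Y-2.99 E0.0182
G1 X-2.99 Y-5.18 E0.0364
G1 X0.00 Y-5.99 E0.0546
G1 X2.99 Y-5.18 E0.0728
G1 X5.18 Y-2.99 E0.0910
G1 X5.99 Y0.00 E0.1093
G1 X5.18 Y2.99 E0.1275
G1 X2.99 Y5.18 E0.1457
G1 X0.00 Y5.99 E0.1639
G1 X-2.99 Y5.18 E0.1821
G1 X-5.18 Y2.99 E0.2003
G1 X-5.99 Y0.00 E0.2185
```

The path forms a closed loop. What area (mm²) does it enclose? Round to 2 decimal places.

Apply the shoelace formula to the sequence of (X, Y) vertices; enclosed area = 107.42 mm².

107.42 mm²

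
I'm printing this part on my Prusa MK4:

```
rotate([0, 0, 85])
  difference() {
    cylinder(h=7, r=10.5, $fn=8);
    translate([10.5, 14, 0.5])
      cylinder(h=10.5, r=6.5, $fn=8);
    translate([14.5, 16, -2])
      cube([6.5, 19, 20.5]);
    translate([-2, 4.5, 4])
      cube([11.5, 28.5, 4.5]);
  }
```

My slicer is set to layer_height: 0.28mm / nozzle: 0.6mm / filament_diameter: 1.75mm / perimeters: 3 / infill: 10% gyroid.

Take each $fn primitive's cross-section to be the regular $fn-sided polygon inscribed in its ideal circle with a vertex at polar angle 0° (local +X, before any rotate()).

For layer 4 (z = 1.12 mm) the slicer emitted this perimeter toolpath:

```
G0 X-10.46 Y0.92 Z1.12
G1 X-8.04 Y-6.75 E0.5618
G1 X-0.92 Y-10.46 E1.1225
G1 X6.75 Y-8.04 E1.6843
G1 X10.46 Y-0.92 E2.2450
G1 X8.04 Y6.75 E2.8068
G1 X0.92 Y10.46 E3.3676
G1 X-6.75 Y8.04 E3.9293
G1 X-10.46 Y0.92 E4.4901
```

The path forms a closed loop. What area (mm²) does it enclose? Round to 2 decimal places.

311.78 mm²

Apply the shoelace formula to the sequence of (X, Y) vertices; enclosed area = 311.78 mm².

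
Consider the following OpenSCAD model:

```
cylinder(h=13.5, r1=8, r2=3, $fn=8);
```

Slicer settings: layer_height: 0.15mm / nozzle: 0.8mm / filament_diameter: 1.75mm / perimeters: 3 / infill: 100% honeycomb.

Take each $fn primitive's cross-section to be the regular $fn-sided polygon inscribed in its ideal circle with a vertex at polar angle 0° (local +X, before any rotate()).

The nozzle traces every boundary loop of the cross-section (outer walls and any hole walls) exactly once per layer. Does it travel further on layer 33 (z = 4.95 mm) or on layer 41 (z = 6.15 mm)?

layer 33 (z = 4.95 mm)

Layer 33 (z = 4.95): the cone (r1=8→r2=3) has section circumradius 6.167 here — a regular 8-gon (perimeter = 2·8·6.167·sin(180°/8) = 37.76 mm). So its perimeter = 37.76 mm. Layer 41 (z = 6.15): the cone contributes a regular 8-gon of circumradius 5.722 (interpolated between r1=8 and r2=3 at t=0.456) (perimeter = 2·8·5.722·sin(180°/8) = 35.04 mm). So its perimeter = 35.04 mm. Layer 33 is larger (37.76 vs 35.04 mm).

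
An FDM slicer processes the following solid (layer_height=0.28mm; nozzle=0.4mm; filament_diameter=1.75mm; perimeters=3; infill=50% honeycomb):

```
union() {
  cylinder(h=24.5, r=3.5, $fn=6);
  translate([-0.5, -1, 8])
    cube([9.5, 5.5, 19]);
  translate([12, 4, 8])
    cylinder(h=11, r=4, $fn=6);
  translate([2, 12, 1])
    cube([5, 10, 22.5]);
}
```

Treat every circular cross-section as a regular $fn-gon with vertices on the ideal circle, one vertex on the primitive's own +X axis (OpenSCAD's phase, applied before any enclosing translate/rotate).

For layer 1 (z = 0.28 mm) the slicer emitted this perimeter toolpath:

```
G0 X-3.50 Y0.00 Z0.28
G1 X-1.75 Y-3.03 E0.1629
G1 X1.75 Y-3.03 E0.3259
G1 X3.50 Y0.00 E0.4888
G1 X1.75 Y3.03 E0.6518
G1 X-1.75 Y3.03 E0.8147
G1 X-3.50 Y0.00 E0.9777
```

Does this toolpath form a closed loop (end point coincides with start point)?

yes

Start point (G0): (-3.50, 0.00). End point (last G1): the path returns to the start — closed.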